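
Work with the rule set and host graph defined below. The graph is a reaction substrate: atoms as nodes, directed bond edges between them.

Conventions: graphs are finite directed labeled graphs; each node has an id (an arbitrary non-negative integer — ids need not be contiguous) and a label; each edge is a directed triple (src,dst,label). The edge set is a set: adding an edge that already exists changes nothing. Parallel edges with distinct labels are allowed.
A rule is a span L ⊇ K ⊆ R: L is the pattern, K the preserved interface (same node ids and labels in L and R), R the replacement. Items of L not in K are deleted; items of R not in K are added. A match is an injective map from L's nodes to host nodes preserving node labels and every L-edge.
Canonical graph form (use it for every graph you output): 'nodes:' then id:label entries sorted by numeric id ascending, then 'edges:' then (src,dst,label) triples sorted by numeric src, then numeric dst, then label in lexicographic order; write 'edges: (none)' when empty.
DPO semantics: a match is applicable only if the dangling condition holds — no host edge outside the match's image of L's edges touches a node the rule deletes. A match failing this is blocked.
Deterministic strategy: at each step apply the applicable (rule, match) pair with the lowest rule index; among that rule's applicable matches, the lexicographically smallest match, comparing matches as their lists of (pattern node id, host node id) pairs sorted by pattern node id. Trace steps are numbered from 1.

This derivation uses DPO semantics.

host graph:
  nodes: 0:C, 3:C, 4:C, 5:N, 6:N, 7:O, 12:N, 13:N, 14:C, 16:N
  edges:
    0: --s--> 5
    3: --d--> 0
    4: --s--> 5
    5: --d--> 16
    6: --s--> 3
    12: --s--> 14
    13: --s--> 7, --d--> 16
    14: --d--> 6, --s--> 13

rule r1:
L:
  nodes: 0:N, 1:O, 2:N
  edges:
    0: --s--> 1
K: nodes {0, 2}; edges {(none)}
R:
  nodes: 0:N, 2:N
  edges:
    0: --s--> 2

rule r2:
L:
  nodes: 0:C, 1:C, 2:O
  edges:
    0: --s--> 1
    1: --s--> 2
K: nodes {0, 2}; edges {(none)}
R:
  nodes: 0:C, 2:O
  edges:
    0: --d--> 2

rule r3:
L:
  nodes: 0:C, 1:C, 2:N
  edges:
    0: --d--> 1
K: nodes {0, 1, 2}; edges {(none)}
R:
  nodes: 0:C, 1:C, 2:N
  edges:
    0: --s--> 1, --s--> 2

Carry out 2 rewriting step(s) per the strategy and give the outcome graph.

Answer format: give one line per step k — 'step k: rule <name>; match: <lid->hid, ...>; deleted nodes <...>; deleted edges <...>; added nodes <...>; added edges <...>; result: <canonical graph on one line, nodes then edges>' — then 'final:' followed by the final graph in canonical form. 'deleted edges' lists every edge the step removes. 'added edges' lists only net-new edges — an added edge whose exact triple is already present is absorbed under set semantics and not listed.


step 1: rule r1; match: 0->13, 1->7, 2->5; deleted nodes 7; deleted edges (13,7,s); added nodes (none); added edges (13,5,s); result: nodes: 0:C, 3:C, 4:C, 5:N, 6:N, 12:N, 13:N, 14:C, 16:N edges: (0,5,s); (3,0,d); (4,5,s); (5,16,d); (6,3,s); (12,14,s); (13,5,s); (13,16,d); (14,6,d); (14,13,s)
step 2: rule r3; match: 0->3, 1->0, 2->5; deleted nodes (none); deleted edges (3,0,d); added nodes (none); added edges (3,0,s); (3,5,s); result: nodes: 0:C, 3:C, 4:C, 5:N, 6:N, 12:N, 13:N, 14:C, 16:N edges: (0,5,s); (3,0,s); (3,5,s); (4,5,s); (5,16,d); (6,3,s); (12,14,s); (13,5,s); (13,16,d); (14,6,d); (14,13,s)
final:
nodes: 0:C, 3:C, 4:C, 5:N, 6:N, 12:N, 13:N, 14:C, 16:N
edges: (0,5,s); (3,0,s); (3,5,s); (4,5,s); (5,16,d); (6,3,s); (12,14,s); (13,5,s); (13,16,d); (14,6,d); (14,13,s)


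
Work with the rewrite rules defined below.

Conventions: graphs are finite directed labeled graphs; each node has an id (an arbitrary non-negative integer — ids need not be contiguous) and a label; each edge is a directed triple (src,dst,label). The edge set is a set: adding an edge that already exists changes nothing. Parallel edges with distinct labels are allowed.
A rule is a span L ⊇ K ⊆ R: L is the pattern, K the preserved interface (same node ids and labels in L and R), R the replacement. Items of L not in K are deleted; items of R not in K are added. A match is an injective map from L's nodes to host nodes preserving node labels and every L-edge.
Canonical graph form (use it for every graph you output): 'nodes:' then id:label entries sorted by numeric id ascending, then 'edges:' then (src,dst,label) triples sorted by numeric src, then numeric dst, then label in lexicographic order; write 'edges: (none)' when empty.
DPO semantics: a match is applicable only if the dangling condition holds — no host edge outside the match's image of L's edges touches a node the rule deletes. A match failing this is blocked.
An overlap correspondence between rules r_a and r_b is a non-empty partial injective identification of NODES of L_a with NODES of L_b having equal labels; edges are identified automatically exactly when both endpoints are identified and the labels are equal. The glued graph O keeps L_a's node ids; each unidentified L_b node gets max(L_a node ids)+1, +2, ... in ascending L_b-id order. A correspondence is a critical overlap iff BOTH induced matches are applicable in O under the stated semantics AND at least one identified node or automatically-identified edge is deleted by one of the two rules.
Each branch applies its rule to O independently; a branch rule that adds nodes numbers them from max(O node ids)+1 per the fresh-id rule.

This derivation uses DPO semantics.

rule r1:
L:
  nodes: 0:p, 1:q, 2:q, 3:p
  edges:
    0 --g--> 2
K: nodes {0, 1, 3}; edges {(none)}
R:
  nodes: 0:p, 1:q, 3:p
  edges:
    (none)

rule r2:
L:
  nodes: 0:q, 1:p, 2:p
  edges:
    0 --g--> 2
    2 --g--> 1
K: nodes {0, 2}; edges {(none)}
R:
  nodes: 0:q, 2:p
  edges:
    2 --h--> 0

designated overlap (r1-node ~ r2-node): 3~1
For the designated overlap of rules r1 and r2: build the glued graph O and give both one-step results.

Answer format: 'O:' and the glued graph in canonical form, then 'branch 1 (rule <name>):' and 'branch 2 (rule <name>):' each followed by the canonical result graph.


O:
nodes: 0:p, 1:q, 2:q, 3:p, 4:q, 5:p
edges: (0,2,g); (4,5,g); (5,3,g)
branch 1 (rule r1):
nodes: 0:p, 1:q, 3:p, 4:q, 5:p
edges: (4,5,g); (5,3,g)
branch 2 (rule r2):
nodes: 0:p, 1:q, 2:q, 4:q, 5:p
edges: (0,2,g); (5,4,h)


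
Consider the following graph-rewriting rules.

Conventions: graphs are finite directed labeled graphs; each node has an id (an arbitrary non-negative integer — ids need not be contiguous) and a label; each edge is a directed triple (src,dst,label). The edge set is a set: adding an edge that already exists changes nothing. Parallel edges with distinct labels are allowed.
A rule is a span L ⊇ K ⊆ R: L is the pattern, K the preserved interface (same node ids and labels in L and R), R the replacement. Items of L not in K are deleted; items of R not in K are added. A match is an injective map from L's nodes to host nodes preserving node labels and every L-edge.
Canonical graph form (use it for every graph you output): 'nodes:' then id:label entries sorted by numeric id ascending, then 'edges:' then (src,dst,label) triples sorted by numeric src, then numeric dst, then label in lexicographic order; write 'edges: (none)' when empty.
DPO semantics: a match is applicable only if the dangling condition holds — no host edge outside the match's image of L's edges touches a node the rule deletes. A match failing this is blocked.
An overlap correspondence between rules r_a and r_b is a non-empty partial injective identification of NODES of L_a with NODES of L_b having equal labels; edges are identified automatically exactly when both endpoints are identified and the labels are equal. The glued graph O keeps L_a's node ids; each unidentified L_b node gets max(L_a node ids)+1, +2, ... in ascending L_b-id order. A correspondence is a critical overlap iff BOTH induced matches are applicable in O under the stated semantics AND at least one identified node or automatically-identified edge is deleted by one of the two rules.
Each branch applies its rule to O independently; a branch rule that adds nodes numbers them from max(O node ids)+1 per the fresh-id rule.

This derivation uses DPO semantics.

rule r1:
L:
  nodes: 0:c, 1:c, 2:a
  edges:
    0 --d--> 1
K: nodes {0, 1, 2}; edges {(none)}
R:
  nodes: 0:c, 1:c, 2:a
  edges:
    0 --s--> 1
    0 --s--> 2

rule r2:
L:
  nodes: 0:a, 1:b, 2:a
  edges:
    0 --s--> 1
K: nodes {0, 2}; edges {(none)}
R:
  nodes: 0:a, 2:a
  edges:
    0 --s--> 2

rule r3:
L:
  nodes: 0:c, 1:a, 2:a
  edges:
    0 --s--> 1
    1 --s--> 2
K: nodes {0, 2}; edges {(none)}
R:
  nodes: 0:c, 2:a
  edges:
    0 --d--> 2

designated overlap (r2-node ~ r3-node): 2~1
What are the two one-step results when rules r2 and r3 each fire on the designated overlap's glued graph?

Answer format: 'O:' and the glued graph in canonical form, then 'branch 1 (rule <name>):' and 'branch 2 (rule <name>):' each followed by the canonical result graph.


O:
nodes: 0:a, 1:b, 2:a, 3:c, 4:a
edges: (0,1,s); (2,4,s); (3,2,s)
branch 1 (rule r2):
nodes: 0:a, 2:a, 3:c, 4:a
edges: (0,2,s); (2,4,s); (3,2,s)
branch 2 (rule r3):
nodes: 0:a, 1:b, 3:c, 4:a
edges: (0,1,s); (3,4,d)


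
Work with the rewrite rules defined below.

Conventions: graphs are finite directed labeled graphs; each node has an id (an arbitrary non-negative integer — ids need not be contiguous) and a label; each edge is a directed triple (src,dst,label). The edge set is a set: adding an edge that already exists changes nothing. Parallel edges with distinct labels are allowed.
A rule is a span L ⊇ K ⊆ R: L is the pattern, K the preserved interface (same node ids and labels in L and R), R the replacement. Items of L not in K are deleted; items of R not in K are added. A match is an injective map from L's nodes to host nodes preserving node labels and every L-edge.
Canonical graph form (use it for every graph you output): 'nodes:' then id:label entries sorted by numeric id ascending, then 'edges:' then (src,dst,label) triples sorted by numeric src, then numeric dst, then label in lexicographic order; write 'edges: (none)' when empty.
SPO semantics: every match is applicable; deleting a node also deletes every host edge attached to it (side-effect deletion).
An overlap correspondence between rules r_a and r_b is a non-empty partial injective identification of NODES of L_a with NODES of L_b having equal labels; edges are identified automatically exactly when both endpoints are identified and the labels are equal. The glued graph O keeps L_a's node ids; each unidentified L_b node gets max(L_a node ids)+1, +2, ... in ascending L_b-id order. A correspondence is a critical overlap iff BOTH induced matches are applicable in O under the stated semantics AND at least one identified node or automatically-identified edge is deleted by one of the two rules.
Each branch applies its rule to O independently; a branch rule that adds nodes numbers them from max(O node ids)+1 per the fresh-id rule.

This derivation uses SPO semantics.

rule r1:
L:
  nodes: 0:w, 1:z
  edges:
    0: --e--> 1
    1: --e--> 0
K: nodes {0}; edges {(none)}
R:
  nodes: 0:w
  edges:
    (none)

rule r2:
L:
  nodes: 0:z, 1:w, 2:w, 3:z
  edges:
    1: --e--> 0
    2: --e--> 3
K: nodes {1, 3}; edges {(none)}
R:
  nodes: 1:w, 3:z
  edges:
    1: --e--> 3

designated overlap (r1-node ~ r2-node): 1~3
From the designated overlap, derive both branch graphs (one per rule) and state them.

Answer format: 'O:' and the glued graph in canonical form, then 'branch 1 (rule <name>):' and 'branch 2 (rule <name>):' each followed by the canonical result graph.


O:
nodes: 0:w, 1:z, 2:z, 3:w, 4:w
edges: (0,1,e); (1,0,e); (3,2,e); (4,1,e)
branch 1 (rule r1):
nodes: 0:w, 2:z, 3:w, 4:w
edges: (3,2,e)
branch 2 (rule r2):
nodes: 0:w, 1:z, 3:w
edges: (0,1,e); (1,0,e); (3,1,e)


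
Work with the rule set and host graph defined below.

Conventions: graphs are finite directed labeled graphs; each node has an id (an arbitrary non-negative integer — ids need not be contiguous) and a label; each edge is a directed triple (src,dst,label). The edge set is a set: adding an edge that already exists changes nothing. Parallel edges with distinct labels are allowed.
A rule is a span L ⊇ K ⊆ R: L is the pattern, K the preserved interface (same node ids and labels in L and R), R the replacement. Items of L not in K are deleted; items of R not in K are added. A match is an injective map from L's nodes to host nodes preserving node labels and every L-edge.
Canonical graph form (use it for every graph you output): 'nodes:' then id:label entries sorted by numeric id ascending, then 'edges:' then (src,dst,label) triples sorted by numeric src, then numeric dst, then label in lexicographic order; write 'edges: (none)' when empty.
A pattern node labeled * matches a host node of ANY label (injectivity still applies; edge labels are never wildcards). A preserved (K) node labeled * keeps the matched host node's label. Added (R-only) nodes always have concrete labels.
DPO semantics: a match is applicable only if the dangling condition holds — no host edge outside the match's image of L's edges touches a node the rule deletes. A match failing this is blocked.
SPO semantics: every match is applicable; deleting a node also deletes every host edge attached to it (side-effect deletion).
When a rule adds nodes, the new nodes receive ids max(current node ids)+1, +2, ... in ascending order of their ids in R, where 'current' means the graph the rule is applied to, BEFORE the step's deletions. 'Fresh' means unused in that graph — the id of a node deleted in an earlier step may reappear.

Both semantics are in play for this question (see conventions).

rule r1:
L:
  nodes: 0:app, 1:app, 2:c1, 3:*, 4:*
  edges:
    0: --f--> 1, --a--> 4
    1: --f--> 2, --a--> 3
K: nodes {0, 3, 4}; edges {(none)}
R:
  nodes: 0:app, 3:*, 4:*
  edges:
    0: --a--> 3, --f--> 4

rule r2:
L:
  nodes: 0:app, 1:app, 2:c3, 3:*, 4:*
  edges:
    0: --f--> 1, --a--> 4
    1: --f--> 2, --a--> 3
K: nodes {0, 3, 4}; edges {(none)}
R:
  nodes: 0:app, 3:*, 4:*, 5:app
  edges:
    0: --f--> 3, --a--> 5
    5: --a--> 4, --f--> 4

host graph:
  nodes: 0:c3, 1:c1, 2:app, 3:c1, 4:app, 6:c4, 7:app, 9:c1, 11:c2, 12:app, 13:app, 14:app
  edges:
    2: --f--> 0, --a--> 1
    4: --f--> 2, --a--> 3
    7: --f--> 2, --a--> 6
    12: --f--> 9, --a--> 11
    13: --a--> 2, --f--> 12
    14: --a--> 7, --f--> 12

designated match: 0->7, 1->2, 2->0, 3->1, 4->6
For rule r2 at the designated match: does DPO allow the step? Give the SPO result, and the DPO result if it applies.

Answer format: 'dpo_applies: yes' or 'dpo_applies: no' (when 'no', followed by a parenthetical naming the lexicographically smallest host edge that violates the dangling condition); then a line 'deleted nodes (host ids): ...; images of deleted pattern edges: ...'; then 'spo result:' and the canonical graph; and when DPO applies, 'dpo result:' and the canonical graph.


dpo_applies: no
(the rule deletes node 2, which keeps host edge (4,2,f) outside the match image — the dangling condition fails, DPO blocks; SPO proceeds and side-deletes such edges)
deleted nodes (host ids): 0, 2; images of deleted pattern edges: (2,0,f); (2,1,a); (7,2,f); (7,6,a)
spo result:
nodes: 1:c1, 3:c1, 4:app, 6:c4, 7:app, 9:c1, 11:c2, 12:app, 13:app, 14:app, 15:app
edges: (4,3,a); (7,1,f); (7,15,a); (12,9,f); (12,11,a); (13,12,f); (14,7,a); (14,12,f); (15,6,a); (15,6,f)


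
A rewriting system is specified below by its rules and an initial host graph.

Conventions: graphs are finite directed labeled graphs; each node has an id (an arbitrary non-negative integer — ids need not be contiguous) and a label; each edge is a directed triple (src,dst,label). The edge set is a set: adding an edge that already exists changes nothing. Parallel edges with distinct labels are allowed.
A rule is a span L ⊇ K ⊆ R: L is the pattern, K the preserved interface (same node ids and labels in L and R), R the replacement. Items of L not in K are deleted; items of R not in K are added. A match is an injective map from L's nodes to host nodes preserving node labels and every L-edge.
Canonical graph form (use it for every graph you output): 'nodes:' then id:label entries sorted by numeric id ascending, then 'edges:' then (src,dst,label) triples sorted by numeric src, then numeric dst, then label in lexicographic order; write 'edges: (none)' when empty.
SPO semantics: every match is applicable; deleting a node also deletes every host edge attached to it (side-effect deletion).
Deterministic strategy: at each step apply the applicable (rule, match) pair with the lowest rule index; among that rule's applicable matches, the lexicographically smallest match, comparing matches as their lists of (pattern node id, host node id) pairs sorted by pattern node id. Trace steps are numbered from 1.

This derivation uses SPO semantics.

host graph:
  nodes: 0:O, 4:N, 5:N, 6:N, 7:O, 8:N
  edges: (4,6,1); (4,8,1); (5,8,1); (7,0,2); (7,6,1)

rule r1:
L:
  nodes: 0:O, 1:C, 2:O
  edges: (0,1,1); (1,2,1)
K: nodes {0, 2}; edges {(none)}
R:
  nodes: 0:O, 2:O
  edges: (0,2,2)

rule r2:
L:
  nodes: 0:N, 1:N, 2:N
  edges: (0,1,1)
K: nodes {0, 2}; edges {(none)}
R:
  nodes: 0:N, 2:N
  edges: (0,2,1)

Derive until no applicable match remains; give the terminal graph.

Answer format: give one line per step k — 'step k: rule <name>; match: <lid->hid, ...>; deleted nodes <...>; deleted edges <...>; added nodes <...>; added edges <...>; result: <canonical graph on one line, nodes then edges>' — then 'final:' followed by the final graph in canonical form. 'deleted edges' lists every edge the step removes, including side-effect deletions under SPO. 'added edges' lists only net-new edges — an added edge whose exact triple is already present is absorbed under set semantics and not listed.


step 1: rule r2; match: 0->4, 1->6, 2->5; deleted nodes 6; deleted edges (4,6,1); (7,6,1); added nodes (none); added edges (4,5,1); result: nodes: 0:O, 4:N, 5:N, 7:O, 8:N edges: (4,5,1); (4,8,1); (5,8,1); (7,0,2)
step 2: rule r2; match: 0->4, 1->5, 2->8; deleted nodes 5; deleted edges (4,5,1); (5,8,1); added nodes (none); added edges (none); result: nodes: 0:O, 4:N, 7:O, 8:N edges: (4,8,1); (7,0,2)
final:
nodes: 0:O, 4:N, 7:O, 8:N
edges: (4,8,1); (7,0,2)


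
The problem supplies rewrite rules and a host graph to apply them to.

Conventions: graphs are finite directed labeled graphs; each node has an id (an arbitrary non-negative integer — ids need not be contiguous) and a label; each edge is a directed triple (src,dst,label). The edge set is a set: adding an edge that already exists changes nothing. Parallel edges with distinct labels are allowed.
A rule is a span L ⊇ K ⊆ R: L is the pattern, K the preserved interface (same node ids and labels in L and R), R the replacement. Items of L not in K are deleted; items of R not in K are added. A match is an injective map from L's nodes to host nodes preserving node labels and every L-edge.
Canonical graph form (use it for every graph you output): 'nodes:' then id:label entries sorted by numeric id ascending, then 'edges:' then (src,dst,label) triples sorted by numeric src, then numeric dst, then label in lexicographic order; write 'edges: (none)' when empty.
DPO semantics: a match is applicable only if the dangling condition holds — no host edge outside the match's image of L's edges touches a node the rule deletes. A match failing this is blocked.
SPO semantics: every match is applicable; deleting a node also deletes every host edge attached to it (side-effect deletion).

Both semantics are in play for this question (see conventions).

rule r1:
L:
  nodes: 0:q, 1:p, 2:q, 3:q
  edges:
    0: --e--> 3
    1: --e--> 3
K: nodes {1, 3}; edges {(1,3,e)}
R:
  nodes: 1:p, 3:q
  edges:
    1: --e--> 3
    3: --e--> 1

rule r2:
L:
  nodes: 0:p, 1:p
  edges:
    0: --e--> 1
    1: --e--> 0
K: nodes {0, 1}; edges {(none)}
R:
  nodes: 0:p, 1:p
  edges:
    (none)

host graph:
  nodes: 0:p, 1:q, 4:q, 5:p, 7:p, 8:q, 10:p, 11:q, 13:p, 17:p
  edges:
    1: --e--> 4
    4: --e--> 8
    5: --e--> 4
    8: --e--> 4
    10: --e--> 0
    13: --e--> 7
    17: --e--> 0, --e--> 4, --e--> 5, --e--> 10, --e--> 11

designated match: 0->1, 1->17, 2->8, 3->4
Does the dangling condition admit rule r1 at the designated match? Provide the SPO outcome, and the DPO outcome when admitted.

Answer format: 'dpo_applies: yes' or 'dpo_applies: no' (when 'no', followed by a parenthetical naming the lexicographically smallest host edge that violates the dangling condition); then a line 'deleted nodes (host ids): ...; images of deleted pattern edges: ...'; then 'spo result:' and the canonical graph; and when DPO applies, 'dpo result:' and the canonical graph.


dpo_applies: no
(the rule deletes node 8, which keeps host edge (4,8,e) outside the match image — the dangling condition fails, DPO blocks; SPO proceeds and side-deletes such edges)
deleted nodes (host ids): 1, 8; images of deleted pattern edges: (1,4,e)
spo result:
nodes: 0:p, 4:q, 5:p, 7:p, 10:p, 11:q, 13:p, 17:p
edges: (4,17,e); (5,4,e); (10,0,e); (13,7,e); (17,0,e); (17,4,e); (17,5,e); (17,10,e); (17,11,e)


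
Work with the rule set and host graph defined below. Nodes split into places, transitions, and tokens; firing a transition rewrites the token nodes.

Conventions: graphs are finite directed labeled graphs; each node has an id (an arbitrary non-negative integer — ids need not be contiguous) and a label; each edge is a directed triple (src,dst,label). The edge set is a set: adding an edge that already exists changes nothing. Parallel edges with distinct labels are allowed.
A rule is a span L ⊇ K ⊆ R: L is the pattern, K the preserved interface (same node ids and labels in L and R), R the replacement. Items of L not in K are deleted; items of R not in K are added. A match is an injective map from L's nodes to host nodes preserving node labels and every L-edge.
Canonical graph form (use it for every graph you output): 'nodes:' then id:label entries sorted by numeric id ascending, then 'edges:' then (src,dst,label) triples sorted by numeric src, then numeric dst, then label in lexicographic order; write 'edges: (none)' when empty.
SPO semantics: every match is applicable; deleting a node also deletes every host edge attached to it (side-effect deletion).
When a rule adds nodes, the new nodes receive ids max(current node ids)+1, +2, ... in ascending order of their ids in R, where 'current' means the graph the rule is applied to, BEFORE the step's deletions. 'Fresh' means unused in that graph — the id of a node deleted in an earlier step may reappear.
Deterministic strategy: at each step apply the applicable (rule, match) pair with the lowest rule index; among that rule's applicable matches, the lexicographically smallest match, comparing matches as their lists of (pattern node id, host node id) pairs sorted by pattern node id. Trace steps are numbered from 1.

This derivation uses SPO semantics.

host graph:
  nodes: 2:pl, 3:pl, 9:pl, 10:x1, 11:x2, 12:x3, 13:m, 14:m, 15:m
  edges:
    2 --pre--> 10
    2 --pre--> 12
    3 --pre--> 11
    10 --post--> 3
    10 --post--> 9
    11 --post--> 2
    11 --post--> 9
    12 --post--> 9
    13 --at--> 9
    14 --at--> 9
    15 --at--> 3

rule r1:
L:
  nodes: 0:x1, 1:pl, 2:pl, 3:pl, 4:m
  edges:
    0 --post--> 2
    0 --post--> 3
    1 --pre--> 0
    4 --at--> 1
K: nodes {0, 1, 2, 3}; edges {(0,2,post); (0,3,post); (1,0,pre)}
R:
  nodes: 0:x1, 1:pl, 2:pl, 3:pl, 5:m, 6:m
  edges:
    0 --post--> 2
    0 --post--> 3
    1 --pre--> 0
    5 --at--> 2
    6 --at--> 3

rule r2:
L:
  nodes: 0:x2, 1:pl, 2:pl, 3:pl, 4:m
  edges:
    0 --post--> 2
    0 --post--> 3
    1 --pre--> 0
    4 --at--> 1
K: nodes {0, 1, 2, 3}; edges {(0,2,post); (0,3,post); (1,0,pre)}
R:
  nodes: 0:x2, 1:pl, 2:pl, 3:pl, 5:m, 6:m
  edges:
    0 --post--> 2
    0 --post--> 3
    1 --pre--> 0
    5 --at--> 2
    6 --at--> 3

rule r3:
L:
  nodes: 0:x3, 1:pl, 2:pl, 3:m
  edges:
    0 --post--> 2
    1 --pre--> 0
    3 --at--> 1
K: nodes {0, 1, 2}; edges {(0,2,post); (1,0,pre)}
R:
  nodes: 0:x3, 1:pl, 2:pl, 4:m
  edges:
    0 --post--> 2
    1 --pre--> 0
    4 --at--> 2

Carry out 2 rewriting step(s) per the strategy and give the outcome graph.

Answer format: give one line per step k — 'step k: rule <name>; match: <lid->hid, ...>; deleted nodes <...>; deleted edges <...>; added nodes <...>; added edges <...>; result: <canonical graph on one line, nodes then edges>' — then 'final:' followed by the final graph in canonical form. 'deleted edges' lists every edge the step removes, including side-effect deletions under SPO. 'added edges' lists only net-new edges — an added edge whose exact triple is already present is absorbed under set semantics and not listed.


step 1: rule r2; match: 0->11, 1->3, 2->2, 3->9, 4->15; deleted nodes 15; deleted edges (15,3,at); added nodes 16, 17; added edges (16,2,at); (17,9,at); result: nodes: 2:pl, 3:pl, 9:pl, 10:x1, 11:x2, 12:x3, 13:m, 14:m, 16:m, 17:m edges: (2,10,pre); (2,12,pre); (3,11,pre); (10,3,post); (10,9,post); (11,2,post); (11,9,post); (12,9,post); (13,9,at); (14,9,at); (16,2,at); (17,9,at)
step 2: rule r1; match: 0->10, 1->2, 2->3, 3->9, 4->16; deleted nodes 16; deleted edges (16,2,at); added nodes 18, 19; added edges (18,3,at); (19,9,at); result: nodes: 2:pl, 3:pl, 9:pl, 10:x1, 11:x2, 12:x3, 13:m, 14:m, 17:m, 18:m, 19:m edges: (2,10,pre); (2,12,pre); (3,11,pre); (10,3,post); (10,9,post); (11,2,post); (11,9,post); (12,9,post); (13,9,at); (14,9,at); (17,9,at); (18,3,at); (19,9,at)
final:
nodes: 2:pl, 3:pl, 9:pl, 10:x1, 11:x2, 12:x3, 13:m, 14:m, 17:m, 18:m, 19:m
edges: (2,10,pre); (2,12,pre); (3,11,pre); (10,3,post); (10,9,post); (11,2,post); (11,9,post); (12,9,post); (13,9,at); (14,9,at); (17,9,at); (18,3,at); (19,9,at)


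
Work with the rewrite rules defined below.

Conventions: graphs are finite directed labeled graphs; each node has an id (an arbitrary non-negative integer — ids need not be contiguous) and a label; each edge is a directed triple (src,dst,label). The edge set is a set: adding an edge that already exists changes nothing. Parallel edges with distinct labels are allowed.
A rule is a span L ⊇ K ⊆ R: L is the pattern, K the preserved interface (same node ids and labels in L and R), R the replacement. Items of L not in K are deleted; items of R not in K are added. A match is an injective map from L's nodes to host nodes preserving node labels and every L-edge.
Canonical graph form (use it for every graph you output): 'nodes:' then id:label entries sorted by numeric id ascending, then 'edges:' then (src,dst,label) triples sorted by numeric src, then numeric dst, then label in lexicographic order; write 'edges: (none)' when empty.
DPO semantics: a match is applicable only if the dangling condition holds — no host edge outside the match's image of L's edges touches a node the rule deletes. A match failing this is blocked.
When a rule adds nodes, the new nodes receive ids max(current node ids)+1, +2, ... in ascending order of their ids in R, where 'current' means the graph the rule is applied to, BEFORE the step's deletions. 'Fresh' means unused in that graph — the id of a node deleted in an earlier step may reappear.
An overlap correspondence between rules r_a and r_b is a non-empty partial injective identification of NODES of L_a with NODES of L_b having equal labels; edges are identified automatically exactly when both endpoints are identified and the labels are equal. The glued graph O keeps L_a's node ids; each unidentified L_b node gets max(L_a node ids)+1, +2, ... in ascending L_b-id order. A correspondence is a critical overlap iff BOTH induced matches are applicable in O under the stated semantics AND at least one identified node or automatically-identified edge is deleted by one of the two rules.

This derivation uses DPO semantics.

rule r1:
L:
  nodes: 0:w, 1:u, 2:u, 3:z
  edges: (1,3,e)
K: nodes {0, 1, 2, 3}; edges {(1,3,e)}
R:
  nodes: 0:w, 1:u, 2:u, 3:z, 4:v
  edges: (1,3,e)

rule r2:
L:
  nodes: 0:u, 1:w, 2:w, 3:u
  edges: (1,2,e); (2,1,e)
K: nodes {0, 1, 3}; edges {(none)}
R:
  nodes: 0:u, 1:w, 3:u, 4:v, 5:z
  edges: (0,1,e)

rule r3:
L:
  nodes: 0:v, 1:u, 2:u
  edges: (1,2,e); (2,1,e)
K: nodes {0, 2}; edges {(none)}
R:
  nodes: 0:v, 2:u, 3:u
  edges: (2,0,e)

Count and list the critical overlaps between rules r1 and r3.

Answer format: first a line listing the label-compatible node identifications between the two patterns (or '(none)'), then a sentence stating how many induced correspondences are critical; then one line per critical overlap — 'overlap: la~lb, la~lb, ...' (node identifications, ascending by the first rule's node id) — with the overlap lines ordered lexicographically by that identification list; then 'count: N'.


label-compatible node identifications between L(r1) and L(r3): 1~1, 1~2, 2~1, 2~2
2 of the induced correspondences are critical overlaps of r1 and r3.
overlap: 1~2, 2~1
overlap: 2~1
count: 2


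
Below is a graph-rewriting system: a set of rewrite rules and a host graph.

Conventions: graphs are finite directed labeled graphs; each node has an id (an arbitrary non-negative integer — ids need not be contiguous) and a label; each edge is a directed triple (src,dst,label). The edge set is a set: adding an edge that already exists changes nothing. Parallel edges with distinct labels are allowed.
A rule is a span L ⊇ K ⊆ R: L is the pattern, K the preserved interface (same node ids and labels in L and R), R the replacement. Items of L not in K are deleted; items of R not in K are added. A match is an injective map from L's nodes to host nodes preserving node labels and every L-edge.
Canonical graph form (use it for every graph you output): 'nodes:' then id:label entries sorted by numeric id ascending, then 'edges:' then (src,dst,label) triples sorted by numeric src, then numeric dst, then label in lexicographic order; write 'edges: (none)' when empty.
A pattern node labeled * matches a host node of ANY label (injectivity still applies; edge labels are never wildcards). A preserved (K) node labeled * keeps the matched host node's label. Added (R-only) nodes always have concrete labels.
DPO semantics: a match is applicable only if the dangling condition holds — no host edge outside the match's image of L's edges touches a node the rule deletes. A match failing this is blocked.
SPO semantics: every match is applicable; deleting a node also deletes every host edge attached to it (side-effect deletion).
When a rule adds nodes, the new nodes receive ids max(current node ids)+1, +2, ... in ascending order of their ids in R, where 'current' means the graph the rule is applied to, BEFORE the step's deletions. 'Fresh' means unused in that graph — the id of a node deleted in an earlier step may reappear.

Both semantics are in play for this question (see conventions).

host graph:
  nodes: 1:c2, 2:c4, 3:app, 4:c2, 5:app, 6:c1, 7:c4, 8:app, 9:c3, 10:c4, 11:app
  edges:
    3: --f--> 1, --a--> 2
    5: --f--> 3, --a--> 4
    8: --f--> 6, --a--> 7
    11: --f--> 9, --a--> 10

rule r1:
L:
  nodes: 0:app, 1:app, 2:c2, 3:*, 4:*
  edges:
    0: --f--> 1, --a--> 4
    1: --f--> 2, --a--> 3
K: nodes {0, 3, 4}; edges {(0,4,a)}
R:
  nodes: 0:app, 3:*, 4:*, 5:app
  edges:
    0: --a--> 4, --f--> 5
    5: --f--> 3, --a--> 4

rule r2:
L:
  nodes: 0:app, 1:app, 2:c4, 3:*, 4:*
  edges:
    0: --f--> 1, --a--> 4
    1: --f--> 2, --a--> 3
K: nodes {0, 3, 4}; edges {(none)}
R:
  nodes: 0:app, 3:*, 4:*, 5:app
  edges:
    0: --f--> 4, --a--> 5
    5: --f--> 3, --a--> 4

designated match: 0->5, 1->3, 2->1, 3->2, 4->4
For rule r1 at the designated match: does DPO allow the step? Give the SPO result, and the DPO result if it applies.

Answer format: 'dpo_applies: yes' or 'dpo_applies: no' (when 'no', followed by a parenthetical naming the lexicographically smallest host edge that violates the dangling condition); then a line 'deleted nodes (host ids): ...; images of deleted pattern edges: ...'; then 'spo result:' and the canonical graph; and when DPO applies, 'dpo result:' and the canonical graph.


dpo_applies: yes
deleted nodes (host ids): 1, 3; images of deleted pattern edges: (3,1,f); (3,2,a); (5,3,f)
spo result:
nodes: 2:c4, 4:c2, 5:app, 6:c1, 7:c4, 8:app, 9:c3, 10:c4, 11:app, 12:app
edges: (5,4,a); (5,12,f); (8,6,f); (8,7,a); (11,9,f); (11,10,a); (12,2,f); (12,4,a)
dpo result:
nodes: 2:c4, 4:c2, 5:app, 6:c1, 7:c4, 8:app, 9:c3, 10:c4, 11:app, 12:app
edges: (5,4,a); (5,12,f); (8,6,f); (8,7,a); (11,9,f); (11,10,a); (12,2,f); (12,4,a)


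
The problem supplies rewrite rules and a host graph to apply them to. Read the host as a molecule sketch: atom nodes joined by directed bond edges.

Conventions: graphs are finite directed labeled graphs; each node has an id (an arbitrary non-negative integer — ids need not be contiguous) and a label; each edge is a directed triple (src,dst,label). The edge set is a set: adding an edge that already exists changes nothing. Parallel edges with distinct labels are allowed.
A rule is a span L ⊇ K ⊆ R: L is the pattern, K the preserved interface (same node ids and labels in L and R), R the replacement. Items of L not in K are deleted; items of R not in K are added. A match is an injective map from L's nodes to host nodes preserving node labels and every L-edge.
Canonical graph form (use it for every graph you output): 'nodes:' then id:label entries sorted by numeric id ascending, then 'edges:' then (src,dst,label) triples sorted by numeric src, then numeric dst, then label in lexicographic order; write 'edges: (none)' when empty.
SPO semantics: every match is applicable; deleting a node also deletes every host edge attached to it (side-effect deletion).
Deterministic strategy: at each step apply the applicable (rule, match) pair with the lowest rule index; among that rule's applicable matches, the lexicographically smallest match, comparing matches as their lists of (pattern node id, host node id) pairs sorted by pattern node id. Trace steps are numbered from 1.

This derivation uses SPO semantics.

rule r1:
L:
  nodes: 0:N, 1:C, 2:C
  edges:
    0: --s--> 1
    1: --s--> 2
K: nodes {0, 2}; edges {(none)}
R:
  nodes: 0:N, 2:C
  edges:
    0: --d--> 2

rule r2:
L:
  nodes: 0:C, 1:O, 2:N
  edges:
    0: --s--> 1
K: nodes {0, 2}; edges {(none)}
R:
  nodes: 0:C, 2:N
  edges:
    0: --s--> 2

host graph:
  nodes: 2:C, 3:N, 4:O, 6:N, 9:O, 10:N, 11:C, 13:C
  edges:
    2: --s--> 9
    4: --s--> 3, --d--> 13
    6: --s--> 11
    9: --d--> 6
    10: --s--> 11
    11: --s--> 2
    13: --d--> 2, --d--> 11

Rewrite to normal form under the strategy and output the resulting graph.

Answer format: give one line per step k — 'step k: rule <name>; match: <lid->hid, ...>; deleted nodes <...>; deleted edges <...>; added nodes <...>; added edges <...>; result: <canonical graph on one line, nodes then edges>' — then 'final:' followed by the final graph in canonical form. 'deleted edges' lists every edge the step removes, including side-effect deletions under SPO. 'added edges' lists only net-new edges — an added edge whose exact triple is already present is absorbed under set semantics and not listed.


step 1: rule r1; match: 0->6, 1->11, 2->2; deleted nodes 11; deleted edges (6,11,s); (10,11,s); (11,2,s); (13,11,d); added nodes (none); added edges (6,2,d); result: nodes: 2:C, 3:N, 4:O, 6:N, 9:O, 10:N, 13:C edges: (2,9,s); (4,3,s); (4,13,d); (6,2,d); (9,6,d); (13,2,d)
step 2: rule r2; match: 0->2, 1->9, 2->3; deleted nodes 9; deleted edges (2,9,s); (9,6,d); added nodes (none); added edges (2,3,s); result: nodes: 2:C, 3:N, 4:O, 6:N, 10:N, 13:C edges: (2,3,s); (4,3,s); (4,13,d); (6,2,d); (13,2,d)
final:
nodes: 2:C, 3:N, 4:O, 6:N, 10:N, 13:C
edges: (2,3,s); (4,3,s); (4,13,d); (6,2,d); (13,2,d)


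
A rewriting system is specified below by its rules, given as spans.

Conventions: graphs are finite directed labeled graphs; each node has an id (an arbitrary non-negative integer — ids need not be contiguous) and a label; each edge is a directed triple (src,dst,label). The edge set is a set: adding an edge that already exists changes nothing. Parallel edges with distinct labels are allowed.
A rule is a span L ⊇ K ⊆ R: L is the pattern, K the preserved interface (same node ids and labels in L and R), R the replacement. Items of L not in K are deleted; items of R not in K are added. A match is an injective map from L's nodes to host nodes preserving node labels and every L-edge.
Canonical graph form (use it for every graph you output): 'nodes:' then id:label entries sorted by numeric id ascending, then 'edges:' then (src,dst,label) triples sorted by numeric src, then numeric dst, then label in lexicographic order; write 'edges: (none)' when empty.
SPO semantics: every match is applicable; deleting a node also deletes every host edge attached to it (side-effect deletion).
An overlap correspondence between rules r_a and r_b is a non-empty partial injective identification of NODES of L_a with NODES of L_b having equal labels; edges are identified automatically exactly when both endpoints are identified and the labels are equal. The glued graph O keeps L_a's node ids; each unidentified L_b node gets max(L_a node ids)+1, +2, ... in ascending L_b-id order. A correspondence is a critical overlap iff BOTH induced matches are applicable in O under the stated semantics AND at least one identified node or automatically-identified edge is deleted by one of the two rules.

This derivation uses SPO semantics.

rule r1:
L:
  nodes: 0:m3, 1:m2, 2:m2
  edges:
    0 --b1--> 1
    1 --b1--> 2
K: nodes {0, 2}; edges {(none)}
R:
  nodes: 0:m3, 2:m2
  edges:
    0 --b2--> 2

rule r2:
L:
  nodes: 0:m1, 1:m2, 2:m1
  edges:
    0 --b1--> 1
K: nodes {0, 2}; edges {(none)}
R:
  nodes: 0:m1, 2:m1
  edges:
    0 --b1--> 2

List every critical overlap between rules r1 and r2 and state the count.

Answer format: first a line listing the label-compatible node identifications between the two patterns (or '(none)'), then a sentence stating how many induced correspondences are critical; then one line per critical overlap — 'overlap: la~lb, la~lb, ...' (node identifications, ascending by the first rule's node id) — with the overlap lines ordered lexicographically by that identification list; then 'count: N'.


label-compatible node identifications between L(r1) and L(r2): 1~1, 2~1
2 of the induced correspondences are critical overlaps of r1 and r2.
overlap: 1~1
overlap: 2~1
count: 2


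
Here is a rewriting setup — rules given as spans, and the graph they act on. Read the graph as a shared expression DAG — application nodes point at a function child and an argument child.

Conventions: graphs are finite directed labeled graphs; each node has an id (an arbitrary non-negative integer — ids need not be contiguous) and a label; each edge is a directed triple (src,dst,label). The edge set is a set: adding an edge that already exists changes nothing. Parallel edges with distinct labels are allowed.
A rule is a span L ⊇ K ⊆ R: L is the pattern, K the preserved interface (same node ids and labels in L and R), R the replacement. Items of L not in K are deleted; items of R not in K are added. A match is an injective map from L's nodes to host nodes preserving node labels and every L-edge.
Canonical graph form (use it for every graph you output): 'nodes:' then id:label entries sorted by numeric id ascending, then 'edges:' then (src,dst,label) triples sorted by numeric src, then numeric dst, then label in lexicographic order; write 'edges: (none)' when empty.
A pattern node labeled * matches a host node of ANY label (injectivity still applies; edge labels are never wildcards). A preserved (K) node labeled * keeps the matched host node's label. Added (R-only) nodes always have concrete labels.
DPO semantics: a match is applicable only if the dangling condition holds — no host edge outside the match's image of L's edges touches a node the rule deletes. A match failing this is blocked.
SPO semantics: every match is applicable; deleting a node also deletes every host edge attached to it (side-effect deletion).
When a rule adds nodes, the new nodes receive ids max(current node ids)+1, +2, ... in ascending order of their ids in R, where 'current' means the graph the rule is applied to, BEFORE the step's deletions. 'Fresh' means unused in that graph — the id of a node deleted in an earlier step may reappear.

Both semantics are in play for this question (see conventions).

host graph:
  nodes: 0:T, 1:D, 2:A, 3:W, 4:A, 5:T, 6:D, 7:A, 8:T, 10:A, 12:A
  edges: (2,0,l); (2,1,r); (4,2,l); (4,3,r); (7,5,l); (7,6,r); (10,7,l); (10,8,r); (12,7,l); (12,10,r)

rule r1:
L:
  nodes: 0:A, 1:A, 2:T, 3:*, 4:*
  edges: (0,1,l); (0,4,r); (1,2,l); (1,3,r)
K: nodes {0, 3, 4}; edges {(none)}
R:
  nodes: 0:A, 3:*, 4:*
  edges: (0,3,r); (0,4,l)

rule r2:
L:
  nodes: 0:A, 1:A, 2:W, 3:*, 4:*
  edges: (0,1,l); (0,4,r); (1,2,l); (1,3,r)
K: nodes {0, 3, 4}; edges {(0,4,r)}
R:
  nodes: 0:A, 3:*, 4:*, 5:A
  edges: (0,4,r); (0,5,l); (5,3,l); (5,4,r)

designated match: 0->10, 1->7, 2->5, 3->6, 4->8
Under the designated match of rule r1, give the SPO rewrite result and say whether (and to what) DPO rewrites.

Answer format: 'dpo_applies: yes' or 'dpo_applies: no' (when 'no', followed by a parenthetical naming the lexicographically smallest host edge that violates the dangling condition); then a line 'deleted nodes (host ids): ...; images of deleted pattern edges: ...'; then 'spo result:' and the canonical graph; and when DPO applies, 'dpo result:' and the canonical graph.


dpo_applies: no
(the rule deletes node 7, which keeps host edge (12,7,l) outside the match image — the dangling condition fails, DPO blocks; SPO proceeds and side-deletes such edges)
deleted nodes (host ids): 5, 7; images of deleted pattern edges: (7,5,l); (7,6,r); (10,7,l); (10,8,r)
spo result:
nodes: 0:T, 1:D, 2:A, 3:W, 4:A, 6:D, 8:T, 10:A, 12:A
edges: (2,0,l); (2,1,r); (4,2,l); (4,3,r); (10,6,r); (10,8,l); (12,10,r)
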